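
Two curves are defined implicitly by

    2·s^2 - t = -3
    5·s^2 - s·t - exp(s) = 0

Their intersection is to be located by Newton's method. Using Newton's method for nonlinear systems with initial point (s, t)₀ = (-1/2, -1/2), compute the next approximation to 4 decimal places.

(-0.1080, 2.7161)

At (-1/2, -1/2): F = (4.0000, 0.393469).
Jacobian J = [[4·s, -1], [10·s - t - exp(s), -s]].
At the point, J = [[-2.0000, -1.0000], [-5.106531, 0.5000]] (det J = -6.106531).
Solving J·Δ = −F gives Δ = (0.3920, 3.2161).
Then the next iterate is (s, t)₁ = (-0.1080, 2.7161).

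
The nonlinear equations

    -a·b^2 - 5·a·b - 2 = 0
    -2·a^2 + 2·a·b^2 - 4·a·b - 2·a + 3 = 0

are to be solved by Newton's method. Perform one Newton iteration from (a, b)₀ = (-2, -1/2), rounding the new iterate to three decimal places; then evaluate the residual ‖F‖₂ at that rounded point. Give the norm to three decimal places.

6.236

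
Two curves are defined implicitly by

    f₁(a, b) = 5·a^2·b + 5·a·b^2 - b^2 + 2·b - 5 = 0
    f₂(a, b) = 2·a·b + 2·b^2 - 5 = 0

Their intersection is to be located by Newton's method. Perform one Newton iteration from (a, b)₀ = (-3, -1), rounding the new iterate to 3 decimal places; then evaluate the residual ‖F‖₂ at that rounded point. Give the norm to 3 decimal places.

16.143

At (-3, -1): F = (-68.000, 3.000).
Jacobian J = [[10·a·b + 5·b^2, 5·a^2 + 10·a·b - 2·b + 2], [2·b, 2·a + 4·b]].
At the point, J = [[35.000, 79.000], [-2.000, -10.000]] (det J = -192.000).
Solving J·Δ = −F gives Δ = (2.307, -0.161).
Then the next iterate is (a, b)₁ = (-0.693, -1.161).
Re-evaluating at (-0.693, -1.161): F = (-16.12831, -0.69501), so ‖F‖₂ = 16.143.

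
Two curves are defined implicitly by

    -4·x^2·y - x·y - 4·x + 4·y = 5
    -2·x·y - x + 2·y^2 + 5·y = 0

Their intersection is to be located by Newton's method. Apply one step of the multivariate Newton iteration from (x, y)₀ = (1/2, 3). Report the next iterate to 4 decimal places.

At (1/2, 3): F = (0.5000, 29.5000).
Jacobian J = [[-8·x·y - y - 4, -4·x^2 - x + 4], [-2·y - 1, -2·x + 4·y + 5]].
At the point, J = [[-19.0000, 2.5000], [-7.0000, 16.0000]] (det J = -286.5000).
Solving J·Δ = −F gives Δ = (-0.2295, -1.9442).
Then the next iterate is (x, y)₁ = (0.2705, 1.0558).

(0.2705, 1.0558)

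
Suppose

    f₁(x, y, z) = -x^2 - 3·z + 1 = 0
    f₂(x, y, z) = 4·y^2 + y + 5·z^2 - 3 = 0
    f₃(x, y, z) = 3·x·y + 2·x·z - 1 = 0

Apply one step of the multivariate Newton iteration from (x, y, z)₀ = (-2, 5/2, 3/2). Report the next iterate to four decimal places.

(-0.8512, 1.4892, 0.5317)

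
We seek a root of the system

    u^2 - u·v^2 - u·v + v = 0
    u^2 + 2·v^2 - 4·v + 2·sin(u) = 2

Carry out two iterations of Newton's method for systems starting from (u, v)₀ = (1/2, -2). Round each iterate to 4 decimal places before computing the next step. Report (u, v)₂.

At (1/2, -2): F = (-2.7500, 15.208851).
Jacobian J = [[2·u - v^2 - v, -2·u·v - u + 1], [2·u + 2·cos(u), 4·v - 4]].
At the point, J = [[-1.0000, 2.5000], [2.755165, -12.0000]] (det J = 5.112087).
Solving J·Δ = −F gives Δ = (0.9824, 1.4930).
Then the next iterate is (u, v)₁ = (1.4824, -0.5070).
Round to (1.4824, -0.5070) and repeat: F = (2.061037, 4.731799), J = [[3.214751, 1.020754], [3.141363, -6.0280]].
Δ = (-0.7640, 0.3869), so (u, v)₂ = (0.7184, -0.1201).

(0.7184, -0.1201)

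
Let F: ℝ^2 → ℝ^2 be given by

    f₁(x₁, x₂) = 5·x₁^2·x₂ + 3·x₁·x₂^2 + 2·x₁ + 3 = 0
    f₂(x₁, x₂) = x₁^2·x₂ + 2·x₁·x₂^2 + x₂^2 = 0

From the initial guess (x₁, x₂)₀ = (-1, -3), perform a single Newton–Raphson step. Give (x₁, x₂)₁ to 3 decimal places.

At (-1, -3): F = (-41.000, -12.000).
Jacobian J = [[10·x₁·x₂ + 3·x₂^2 + 2, 5·x₁^2 + 6·x₁·x₂], [2·x₁·x₂ + 2·x₂^2, x₁^2 + 4·x₁·x₂ + 2·x₂]].
At the point, J = [[59.000, 23.000], [24.000, 7.000]] (det J = -139.000).
Solving J·Δ = −F gives Δ = (-0.079, 1.986).
Then the next iterate is (x₁, x₂)₁ = (-1.079, -1.014).

(-1.079, -1.014)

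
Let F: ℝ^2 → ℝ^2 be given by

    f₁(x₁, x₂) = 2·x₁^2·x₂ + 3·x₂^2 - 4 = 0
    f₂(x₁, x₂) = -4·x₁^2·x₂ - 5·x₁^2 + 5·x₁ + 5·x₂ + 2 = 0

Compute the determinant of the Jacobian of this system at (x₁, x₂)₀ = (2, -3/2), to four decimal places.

141.0000

J = [[4·x₁·x₂, 2·x₁^2 + 6·x₂], [-8·x₁·x₂ - 10·x₁ + 5, -4·x₁^2 + 5]].
At the point, J = [[-12.0000, -1.0000], [9.0000, -11.0000]].
det J = 141.0000.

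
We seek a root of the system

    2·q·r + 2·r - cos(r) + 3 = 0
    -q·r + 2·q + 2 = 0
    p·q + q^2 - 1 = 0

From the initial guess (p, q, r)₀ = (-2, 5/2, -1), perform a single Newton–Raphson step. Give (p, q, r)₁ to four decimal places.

At (-2, 5/2, -1): F = (-4.540302, 9.5000, 0.2500).
Jacobian J = [[0, 2·r, 2·q + sin(r) + 2], [0, -r + 2, -q], [q, p + 2·q, 0]].
At the point, J = [[0.0000, -2.0000, 6.158529], [0.0000, 3.0000, -2.5000], [2.5000, 3.0000, 0.0000]] (det J = -33.688968).
Solving J·Δ = −F gives Δ = (4.0992, -3.4993, -0.3992).
Then the next iterate is (p, q, r)₁ = (2.0992, -0.9993, -1.3992).

(2.0992, -0.9993, -1.3992)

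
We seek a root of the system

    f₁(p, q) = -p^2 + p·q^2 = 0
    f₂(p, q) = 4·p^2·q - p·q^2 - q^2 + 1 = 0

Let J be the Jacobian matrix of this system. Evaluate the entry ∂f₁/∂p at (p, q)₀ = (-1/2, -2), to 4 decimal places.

∂f₁/∂p = -2·p + q^2.
At (-1/2, -2) this is 5.0000.

5.0000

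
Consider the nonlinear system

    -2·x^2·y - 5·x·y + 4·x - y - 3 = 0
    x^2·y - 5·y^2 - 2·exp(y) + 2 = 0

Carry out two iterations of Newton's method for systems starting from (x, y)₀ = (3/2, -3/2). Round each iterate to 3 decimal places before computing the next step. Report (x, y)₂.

At (3/2, -3/2): F = (22.500, -13.07126).
Jacobian J = [[-4·x·y - 5·y + 4, -2·x^2 - 5·x - 1], [2·x·y, x^2 - 10·y - 2·exp(y)]].
At the point, J = [[20.500, -13.000], [-4.500, 16.80374]] (det J = 285.97666).
Solving J·Δ = −F gives Δ = (-0.728, 0.583).
Then the next iterate is (x, y)₁ = (0.772, -0.917).
Round to (0.772, -0.917) and repeat: F = (5.63765, -3.55040), J = [[11.41670, -6.05197], [-1.41585, 8.96655]].
Δ = (-0.310, 0.347), so (x, y)₂ = (0.462, -0.570).

(0.462, -0.570)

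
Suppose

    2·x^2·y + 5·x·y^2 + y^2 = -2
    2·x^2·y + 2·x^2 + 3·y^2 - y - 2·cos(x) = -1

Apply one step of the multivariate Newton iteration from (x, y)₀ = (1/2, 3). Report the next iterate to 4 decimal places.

(0.4004, 1.6084)

At (1/2, 3): F = (35.0000, 25.244835).
Jacobian J = [[4·x·y + 5·y^2, 2·x^2 + 10·x·y + 2·y], [4·x·y + 4·x + 2·sin(x), 2·x^2 + 6·y - 1]].
At the point, J = [[51.0000, 21.5000], [8.958851, 17.5000]] (det J = 699.884702).
Solving J·Δ = −F gives Δ = (-0.0996, -1.3916).
Then the next iterate is (x, y)₁ = (0.4004, 1.6084).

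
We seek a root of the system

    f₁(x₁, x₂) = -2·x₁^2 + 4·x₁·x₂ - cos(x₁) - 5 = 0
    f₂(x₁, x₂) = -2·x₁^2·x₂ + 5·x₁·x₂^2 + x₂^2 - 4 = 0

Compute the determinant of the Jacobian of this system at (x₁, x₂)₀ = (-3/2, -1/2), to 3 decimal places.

J = [[-4·x₁ + 4·x₂ + sin(x₁), 4·x₁], [-4·x₁·x₂ + 5·x₂^2, -2·x₁^2 + 10·x₁·x₂ + 2·x₂]].
At the point, J = [[3.00251, -6.000], [-1.750, 2.000]].
det J = -4.495.

-4.495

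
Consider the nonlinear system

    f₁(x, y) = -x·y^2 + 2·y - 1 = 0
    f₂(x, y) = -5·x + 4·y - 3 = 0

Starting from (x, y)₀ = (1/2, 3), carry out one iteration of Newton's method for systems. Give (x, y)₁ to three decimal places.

At (1/2, 3): F = (0.500, 6.500).
Jacobian J = [[-y^2, -2·x·y + 2], [-5, 4]].
At the point, J = [[-9.000, -1.000], [-5.000, 4.000]] (det J = -41.000).
Solving J·Δ = −F gives Δ = (0.207, -1.366).
Then the next iterate is (x, y)₁ = (0.707, 1.634).

(0.707, 1.634)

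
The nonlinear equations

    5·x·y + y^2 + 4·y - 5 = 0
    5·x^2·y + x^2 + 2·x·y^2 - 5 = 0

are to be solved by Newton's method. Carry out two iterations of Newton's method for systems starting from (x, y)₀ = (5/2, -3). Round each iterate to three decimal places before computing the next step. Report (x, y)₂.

At (5/2, -3): F = (-45.500, -47.500).
Jacobian J = [[5·y, 5·x + 2·y + 4], [10·x·y + 2·x + 2·y^2, 5·x^2 + 4·x·y]].
At the point, J = [[-15.000, 10.500], [-52.000, 1.250]] (det J = 527.250).
Solving J·Δ = −F gives Δ = (-0.838, 3.136).
Then the next iterate is (x, y)₁ = (1.662, 0.136).
Round to (1.662, 0.136) and repeat: F = (-3.30734, -0.29795), J = [[0.680, 12.582], [5.62131, 14.71535]].
Δ = (-0.740, 0.303), so (x, y)₂ = (0.922, 0.439).

(0.922, 0.439)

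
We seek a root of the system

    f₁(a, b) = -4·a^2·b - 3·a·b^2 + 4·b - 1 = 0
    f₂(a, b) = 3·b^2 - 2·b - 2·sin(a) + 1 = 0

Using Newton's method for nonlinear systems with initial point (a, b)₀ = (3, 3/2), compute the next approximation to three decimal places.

(1.788, 1.205)

At (3, 3/2): F = (-69.250, 4.46776).
Jacobian J = [[-8·a·b - 3·b^2, -4·a^2 - 6·a·b + 4], [-2·cos(a), 6·b - 2]].
At the point, J = [[-42.750, -59.000], [1.97998, 7.000]] (det J = -182.43089).
Solving J·Δ = −F gives Δ = (-1.212, -0.295).
Then the next iterate is (a, b)₁ = (1.788, 1.205).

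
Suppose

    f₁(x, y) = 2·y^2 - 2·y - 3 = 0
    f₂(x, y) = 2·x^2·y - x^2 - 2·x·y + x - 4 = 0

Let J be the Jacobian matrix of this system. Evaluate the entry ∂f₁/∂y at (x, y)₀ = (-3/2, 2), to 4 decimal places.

∂f₁/∂y = 4·y - 2.
At (-3/2, 2) this is 6.0000.

6.0000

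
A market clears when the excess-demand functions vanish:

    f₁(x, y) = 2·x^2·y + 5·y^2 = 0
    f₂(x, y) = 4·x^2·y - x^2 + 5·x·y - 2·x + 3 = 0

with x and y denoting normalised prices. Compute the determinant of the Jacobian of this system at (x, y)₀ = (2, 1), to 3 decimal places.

-62.000

J = [[4·x·y, 2·x^2 + 10·y], [8·x·y - 2·x + 5·y - 2, 4·x^2 + 5·x]].
At the point, J = [[8.000, 18.000], [15.000, 26.000]].
det J = -62.000.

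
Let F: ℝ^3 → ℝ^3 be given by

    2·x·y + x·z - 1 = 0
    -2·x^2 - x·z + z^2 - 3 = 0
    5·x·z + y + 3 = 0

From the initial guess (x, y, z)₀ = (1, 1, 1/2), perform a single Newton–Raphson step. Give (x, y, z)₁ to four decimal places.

At (1, 1, 1/2): F = (1.5000, -5.2500, 6.5000).
Jacobian J = [[2·y + z, 2·x, x], [-4·x - z, 0, -x + 2·z], [5·z, 1, 5·x]].
At the point, J = [[2.5000, 2.0000, 1.0000], [-4.5000, 0.0000, 0.0000], [2.5000, 1.0000, 5.0000]] (det J = 40.5000).
Solving J·Δ = −F gives Δ = (-1.1667, 1.1852, -0.9537).
Then the next iterate is (x, y, z)₁ = (-0.1667, 2.1852, -0.4537).

(-0.1667, 2.1852, -0.4537)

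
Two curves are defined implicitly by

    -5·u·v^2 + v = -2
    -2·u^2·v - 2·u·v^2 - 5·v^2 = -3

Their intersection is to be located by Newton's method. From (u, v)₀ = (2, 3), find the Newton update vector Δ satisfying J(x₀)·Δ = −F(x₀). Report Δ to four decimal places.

(2.3974, -3.2692)

At (2, 3): F = (-85.0000, -102.0000).
Jacobian J = [[-5·v^2, -10·u·v + 1], [-4·u·v - 2·v^2, -2·u^2 - 4·u·v - 10·v]].
At the point, J = [[-45.0000, -59.0000], [-42.0000, -62.0000]] (det J = 312.0000).
Solving J·Δ = −F gives Δ = (2.3974, -3.2692).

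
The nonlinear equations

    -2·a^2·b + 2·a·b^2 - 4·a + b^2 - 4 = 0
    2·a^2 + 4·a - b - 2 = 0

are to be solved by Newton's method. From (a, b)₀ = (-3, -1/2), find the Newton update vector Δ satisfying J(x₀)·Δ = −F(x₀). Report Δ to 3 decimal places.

(0.452, 0.881)

At (-3, -1/2): F = (15.750, 4.500).
Jacobian J = [[-4·a·b + 2·b^2 - 4, -2·a^2 + 4·a·b + 2·b], [4·a + 4, -1]].
At the point, J = [[-9.500, -13.000], [-8.000, -1.000]] (det J = -94.500).
Solving J·Δ = −F gives Δ = (0.452, 0.881).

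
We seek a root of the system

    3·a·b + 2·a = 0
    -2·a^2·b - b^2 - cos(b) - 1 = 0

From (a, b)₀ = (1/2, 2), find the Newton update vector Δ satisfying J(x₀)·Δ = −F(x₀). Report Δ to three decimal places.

(-0.263, -1.262)

At (1/2, 2): F = (4.000, -5.58385).
Jacobian J = [[3·b + 2, 3·a], [-4·a·b, -2·a^2 - 2·b + sin(b)]].
At the point, J = [[8.000, 1.500], [-4.000, -3.59070]] (det J = -22.72562).
Solving J·Δ = −F gives Δ = (-0.263, -1.262).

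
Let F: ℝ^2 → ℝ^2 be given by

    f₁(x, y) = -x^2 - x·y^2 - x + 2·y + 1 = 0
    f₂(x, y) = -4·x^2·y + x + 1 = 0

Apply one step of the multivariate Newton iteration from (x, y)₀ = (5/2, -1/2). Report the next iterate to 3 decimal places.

At (5/2, -1/2): F = (-9.375, 16.000).
Jacobian J = [[-2·x - y^2 - 1, -2·x·y + 2], [-8·x·y + 1, -4·x^2]].
At the point, J = [[-6.250, 4.500], [11.000, -25.000]] (det J = 106.750).
Solving J·Δ = −F gives Δ = (-1.521, -0.029).
Then the next iterate is (x, y)₁ = (0.979, -0.529).

(0.979, -0.529)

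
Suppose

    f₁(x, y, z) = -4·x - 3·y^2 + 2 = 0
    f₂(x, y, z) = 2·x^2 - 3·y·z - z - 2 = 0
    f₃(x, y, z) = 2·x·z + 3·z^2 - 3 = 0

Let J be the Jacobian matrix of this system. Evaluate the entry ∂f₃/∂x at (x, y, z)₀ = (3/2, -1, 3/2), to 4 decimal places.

3.0000

∂f₃/∂x = 2·z.
At (3/2, -1, 3/2) this is 3.0000.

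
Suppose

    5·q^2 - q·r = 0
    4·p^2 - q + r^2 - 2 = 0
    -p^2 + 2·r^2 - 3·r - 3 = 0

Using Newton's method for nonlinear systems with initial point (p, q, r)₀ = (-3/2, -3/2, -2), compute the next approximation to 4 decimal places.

(-0.8453, -0.7530, -1.0260)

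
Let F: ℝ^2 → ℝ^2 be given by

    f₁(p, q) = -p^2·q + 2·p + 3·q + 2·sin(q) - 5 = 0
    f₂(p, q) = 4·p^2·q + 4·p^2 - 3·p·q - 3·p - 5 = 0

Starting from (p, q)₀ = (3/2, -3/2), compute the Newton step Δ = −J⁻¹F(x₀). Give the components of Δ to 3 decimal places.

(0.498, 2.109)

At (3/2, -3/2): F = (-5.11999, -7.250).
Jacobian J = [[-2·p·q + 2, -p^2 + 2·cos(q) + 3], [8·p·q + 8·p - 3·q - 3, 4·p^2 - 3·p]].
At the point, J = [[6.500, 0.89147], [-4.500, 4.500]] (det J = 33.26163).
Solving J·Δ = −F gives Δ = (0.498, 2.109).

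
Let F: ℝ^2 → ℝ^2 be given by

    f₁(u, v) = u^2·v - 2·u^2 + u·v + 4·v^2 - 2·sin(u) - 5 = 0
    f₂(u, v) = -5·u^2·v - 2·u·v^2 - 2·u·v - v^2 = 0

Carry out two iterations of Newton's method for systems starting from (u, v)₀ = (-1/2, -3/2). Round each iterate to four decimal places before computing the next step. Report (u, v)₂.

At (-1/2, -3/2): F = (4.833851, 0.3750).
Jacobian J = [[2·u·v - 4·u + v - 2·cos(u), u^2 + u + 8·v], [-10·u·v - 2·v^2 - 2·v, -5·u^2 - 4·u·v - 2·u - 2·v]].
At the point, J = [[0.244835, -12.2500], [-9.0000, -0.2500]] (det J = -110.311209).
Solving J·Δ = −F gives Δ = (0.0307, 0.3952).
Then the next iterate is (u, v)₁ = (-0.4693, -1.1048).
Round to (-0.4693, -1.1048) and repeat: F = (0.621530, 0.104710), J = [[0.025595, -9.087458], [-5.416392, -0.026943]].
Δ = (0.0190, 0.0684), so (u, v)₂ = (-0.4503, -1.0364).

(-0.4503, -1.0364)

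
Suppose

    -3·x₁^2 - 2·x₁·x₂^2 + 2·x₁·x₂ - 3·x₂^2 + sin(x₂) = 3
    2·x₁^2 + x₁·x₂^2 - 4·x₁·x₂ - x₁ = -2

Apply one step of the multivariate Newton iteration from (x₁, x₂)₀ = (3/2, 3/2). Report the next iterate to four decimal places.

(0.9973, 0.6644)

At (3/2, 3/2): F = (-17.752505, -0.6250).
Jacobian J = [[-6·x₁ - 2·x₂^2 + 2·x₂, -4·x₁·x₂ + 2·x₁ - 6·x₂ + cos(x₂)], [4·x₁ + x₂^2 - 4·x₂ - 1, 2·x₁·x₂ - 4·x₁]].
At the point, J = [[-10.5000, -14.929263], [1.2500, -1.5000]] (det J = 34.411578).
Solving J·Δ = −F gives Δ = (-0.5027, -0.8356).
Then the next iterate is (x₁, x₂)₁ = (0.9973, 0.6644).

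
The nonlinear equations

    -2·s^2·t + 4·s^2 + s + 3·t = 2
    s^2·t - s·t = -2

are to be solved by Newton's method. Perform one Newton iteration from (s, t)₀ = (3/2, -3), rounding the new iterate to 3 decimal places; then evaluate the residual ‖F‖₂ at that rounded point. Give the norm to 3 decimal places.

At (3/2, -3): F = (13.000, -0.250).
Jacobian J = [[-4·s·t + 8·s + 1, -2·s^2 + 3], [2·s·t - t, s^2 - s]].
At the point, J = [[31.000, -1.500], [-6.000, 0.750]] (det J = 14.250).
Solving J·Δ = −F gives Δ = (-0.658, -4.930).
Then the next iterate is (s, t)₁ = (0.842, -7.930).
Re-evaluating at (0.842, -7.930): F = (-10.86797, 3.05498), so ‖F‖₂ = 11.289.

11.289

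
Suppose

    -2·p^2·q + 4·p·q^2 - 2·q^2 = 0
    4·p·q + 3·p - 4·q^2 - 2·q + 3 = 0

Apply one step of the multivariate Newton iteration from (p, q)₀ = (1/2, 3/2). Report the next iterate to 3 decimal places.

At (1/2, 3/2): F = (-0.750, -4.500).
Jacobian J = [[-4·p·q + 4·q^2, -2·p^2 + 8·p·q - 4·q], [4·q + 3, 4·p - 8·q - 2]].
At the point, J = [[6.000, -0.500], [9.000, -12.000]] (det J = -67.500).
Solving J·Δ = −F gives Δ = (0.100, -0.300).
Then the next iterate is (p, q)₁ = (0.600, 1.200).

(0.600, 1.200)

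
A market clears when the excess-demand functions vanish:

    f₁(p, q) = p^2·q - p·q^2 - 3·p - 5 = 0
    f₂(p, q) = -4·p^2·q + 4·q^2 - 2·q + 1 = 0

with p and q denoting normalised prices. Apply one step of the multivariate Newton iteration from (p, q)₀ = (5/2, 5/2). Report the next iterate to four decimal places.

At (5/2, 5/2): F = (-12.5000, -41.5000).
Jacobian J = [[2·p·q - q^2 - 3, p^2 - 2·p·q], [-8·p·q, -4·p^2 + 8·q - 2]].
At the point, J = [[3.2500, -6.2500], [-50.0000, -7.0000]] (det J = -335.2500).
Solving J·Δ = −F gives Δ = (-0.5127, -2.2666).
Then the next iterate is (p, q)₁ = (1.9873, 0.2334).

(1.9873, 0.2334)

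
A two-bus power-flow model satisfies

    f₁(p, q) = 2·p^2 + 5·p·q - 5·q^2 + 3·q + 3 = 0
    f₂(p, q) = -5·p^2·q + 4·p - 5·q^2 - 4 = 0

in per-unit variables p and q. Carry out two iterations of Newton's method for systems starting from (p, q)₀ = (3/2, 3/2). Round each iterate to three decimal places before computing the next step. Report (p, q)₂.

At (3/2, 3/2): F = (12.000, -26.125).
Jacobian J = [[4·p + 5·q, 5·p - 10·q + 3], [-10·p·q + 4, -5·p^2 - 10·q]].
At the point, J = [[13.500, -4.500], [-18.500, -26.250]] (det J = -437.625).
Solving J·Δ = −F gives Δ = (-0.988, -0.299).
Then the next iterate is (p, q)₁ = (0.512, 1.201).
Round to (0.512, 1.201) and repeat: F = (2.98984, -10.73818), J = [[8.053, -6.450], [-2.14912, -13.32072]].
Δ = (-0.901, -0.661), so (p, q)₂ = (-0.389, 0.540).

(-0.389, 0.540)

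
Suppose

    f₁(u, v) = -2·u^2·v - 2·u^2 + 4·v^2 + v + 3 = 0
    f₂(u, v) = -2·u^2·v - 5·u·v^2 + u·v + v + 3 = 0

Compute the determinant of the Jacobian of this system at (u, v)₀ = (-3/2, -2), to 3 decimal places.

-453.000

J = [[-4·u·v - 4·u, -2·u^2 + 8·v + 1], [-4·u·v - 5·v^2 + v, -2·u^2 - 10·u·v + u + 1]].
At the point, J = [[-6.000, -19.500], [-34.000, -35.000]].
det J = -453.000.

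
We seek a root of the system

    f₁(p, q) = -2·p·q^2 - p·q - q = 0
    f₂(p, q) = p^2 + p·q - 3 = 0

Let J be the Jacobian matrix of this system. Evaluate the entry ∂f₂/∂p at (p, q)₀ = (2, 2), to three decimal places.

6.000

∂f₂/∂p = 2·p + q.
At (2, 2) this is 6.000.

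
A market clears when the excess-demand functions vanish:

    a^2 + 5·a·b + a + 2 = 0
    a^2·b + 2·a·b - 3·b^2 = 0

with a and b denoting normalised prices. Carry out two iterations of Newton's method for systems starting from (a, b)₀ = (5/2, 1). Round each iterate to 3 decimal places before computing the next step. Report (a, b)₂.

At (5/2, 1): F = (23.250, 8.250).
Jacobian J = [[2·a + 5·b + 1, 5·a], [2·a·b + 2·b, a^2 + 2·a - 6·b]].
At the point, J = [[11.000, 12.500], [7.000, 5.250]] (det J = -29.750).
Solving J·Δ = −F gives Δ = (0.637, -2.420).
Then the next iterate is (a, b)₁ = (3.137, -1.420).
Round to (3.137, -1.420) and repeat: F = (-7.29493, -28.93217), J = [[0.174, 15.685], [-11.74908, 24.63477]].
Δ = (-1.454, 0.481), so (a, b)₂ = (1.683, -0.939).

(1.683, -0.939)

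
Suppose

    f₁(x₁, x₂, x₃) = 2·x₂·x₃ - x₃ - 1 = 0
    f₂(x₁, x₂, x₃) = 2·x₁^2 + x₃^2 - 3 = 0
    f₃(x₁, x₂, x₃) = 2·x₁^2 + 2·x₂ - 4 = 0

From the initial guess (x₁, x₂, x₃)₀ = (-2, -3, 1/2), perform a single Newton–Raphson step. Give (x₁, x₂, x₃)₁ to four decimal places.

(-1.3606, 0.5577, 0.3654)

At (-2, -3, 1/2): F = (-4.5000, 5.2500, -2.0000).
Jacobian J = [[0, 2·x₃, 2·x₂ - 1], [4·x₁, 0, 2·x₃], [4·x₁, 2, 0]].
At the point, J = [[0.0000, 1.0000, -7.0000], [-8.0000, 0.0000, 1.0000], [-8.0000, 2.0000, 0.0000]] (det J = 104.0000).
Solving J·Δ = −F gives Δ = (0.6394, 3.5577, -0.1346).
Then the next iterate is (x₁, x₂, x₃)₁ = (-1.3606, 0.5577, 0.3654).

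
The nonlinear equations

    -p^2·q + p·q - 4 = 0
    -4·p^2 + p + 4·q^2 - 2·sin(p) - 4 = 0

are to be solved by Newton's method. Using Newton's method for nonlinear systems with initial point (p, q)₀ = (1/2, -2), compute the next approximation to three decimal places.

At (1/2, -2): F = (-4.500, 10.54115).
Jacobian J = [[-2·p·q + q, -p^2 + p], [-8·p - 2·cos(p) + 1, 8·q]].
At the point, J = [[0.000, 0.250], [-4.75517, -16.000]] (det J = 1.18879).
Solving J·Δ = −F gives Δ = (-58.349, 18.000).
Then the next iterate is (p, q)₁ = (-57.849, 16.000).

(-57.849, 16.000)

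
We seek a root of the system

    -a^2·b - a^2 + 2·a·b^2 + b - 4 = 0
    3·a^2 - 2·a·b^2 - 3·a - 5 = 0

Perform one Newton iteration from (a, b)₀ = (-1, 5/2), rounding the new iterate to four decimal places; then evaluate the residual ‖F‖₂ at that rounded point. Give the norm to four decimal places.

102.1626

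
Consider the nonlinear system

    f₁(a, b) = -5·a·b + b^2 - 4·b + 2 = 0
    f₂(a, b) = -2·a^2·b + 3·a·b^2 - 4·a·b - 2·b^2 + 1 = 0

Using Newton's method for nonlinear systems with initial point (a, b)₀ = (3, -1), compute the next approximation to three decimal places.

At (3, -1): F = (22.000, 38.000).
Jacobian J = [[-5·b, -5·a + 2·b - 4], [-4·a·b + 3·b^2 - 4·b, -2·a^2 + 6·a·b - 4·a - 4·b]].
At the point, J = [[5.000, -21.000], [19.000, -44.000]] (det J = 179.000).
Solving J·Δ = −F gives Δ = (0.950, 1.274).
Then the next iterate is (a, b)₁ = (3.950, 0.274).

(3.950, 0.274)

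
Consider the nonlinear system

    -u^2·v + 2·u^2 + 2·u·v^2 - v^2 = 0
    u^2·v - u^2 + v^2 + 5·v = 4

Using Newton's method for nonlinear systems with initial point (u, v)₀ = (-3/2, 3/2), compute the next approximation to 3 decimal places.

(-3.340, 0.560)

At (-3/2, 3/2): F = (-7.875, 6.875).
Jacobian J = [[-2·u·v + 4·u + 2·v^2, -u^2 + 4·u·v - 2·v], [2·u·v - 2·u, u^2 + 2·v + 5]].
At the point, J = [[3.000, -14.250], [-1.500, 10.250]] (det J = 9.375).
Solving J·Δ = −F gives Δ = (-1.840, -0.940).
Then the next iterate is (u, v)₁ = (-3.340, 0.560).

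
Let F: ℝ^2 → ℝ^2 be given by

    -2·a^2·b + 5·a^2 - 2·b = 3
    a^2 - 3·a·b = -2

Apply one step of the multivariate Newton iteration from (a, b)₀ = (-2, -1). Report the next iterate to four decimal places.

(-1.0899, -0.8483)

At (-2, -1): F = (27.0000, 0.0000).
Jacobian J = [[-4·a·b + 10·a, -2·a^2 - 2], [2·a - 3·b, -3·a]].
At the point, J = [[-28.0000, -10.0000], [-1.0000, 6.0000]] (det J = -178.0000).
Solving J·Δ = −F gives Δ = (0.9101, 0.1517).
Then the next iterate is (a, b)₁ = (-1.0899, -0.8483).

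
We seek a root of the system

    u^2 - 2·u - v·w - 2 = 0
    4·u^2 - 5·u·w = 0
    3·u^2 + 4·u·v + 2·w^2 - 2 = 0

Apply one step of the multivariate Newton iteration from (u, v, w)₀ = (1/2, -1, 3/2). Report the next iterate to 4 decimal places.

(-0.1733, -1.4894, 1.3426)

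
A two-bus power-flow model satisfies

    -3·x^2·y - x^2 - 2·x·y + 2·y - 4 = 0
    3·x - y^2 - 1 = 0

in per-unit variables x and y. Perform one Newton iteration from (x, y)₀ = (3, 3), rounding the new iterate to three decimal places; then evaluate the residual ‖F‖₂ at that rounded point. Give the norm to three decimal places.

At (3, 3): F = (-106.000, -1.000).
Jacobian J = [[-6·x·y - 2·x - 2·y, -3·x^2 - 2·x + 2], [3, -2·y]].
At the point, J = [[-66.000, -31.000], [3.000, -6.000]] (det J = 489.000).
Solving J·Δ = −F gives Δ = (-1.237, -0.785).
Then the next iterate is (x, y)₁ = (1.763, 2.215).
Re-evaluating at (1.763, 2.215): F = (-31.14204, -0.61722), so ‖F‖₂ = 31.148.

31.148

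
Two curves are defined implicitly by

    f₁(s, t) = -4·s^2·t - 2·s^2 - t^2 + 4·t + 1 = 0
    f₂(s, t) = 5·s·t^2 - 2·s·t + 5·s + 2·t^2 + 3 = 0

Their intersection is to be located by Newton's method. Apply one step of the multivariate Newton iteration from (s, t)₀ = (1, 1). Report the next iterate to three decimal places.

At (1, 1): F = (-2.000, 13.000).
Jacobian J = [[-8·s·t - 4·s, -4·s^2 - 2·t + 4], [5·t^2 - 2·t + 5, 10·s·t - 2·s + 4·t]].
At the point, J = [[-12.000, -2.000], [8.000, 12.000]] (det J = -128.000).
Solving J·Δ = −F gives Δ = (0.016, -1.094).
Then the next iterate is (s, t)₁ = (1.016, -0.094).

(1.016, -0.094)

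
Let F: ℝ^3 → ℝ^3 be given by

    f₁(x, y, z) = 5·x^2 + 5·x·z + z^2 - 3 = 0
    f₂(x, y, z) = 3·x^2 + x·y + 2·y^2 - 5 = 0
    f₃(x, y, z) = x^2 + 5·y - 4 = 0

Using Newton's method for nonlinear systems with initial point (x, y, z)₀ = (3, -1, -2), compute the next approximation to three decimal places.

At (3, -1, -2): F = (16.000, 21.000, 0.000).
Jacobian J = [[10·x + 5·z, 0, 5·x + 2·z], [6·x + y, x + 4·y, 0], [2·x, 5, 0]].
At the point, J = [[20.000, 0.000, 11.000], [17.000, -1.000, 0.000], [6.000, 5.000, 0.000]] (det J = 1001.000).
Solving J·Δ = −F gives Δ = (-1.154, 1.385, 0.643).
Then the next iterate is (x, y, z)₁ = (1.846, 0.385, -1.357).

(1.846, 0.385, -1.357)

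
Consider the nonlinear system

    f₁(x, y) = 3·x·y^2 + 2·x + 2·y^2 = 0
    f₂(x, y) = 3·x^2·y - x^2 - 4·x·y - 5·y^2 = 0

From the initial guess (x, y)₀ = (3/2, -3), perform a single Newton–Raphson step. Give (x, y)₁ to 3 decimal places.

(1.708, -1.269)

At (3/2, -3): F = (61.500, -49.500).
Jacobian J = [[3·y^2 + 2, 6·x·y + 4·y], [6·x·y - 2·x - 4·y, 3·x^2 - 4·x - 10·y]].
At the point, J = [[29.000, -39.000], [-18.000, 30.750]] (det J = 189.750).
Solving J·Δ = −F gives Δ = (0.208, 1.731).
Then the next iterate is (x, y)₁ = (1.708, -1.269).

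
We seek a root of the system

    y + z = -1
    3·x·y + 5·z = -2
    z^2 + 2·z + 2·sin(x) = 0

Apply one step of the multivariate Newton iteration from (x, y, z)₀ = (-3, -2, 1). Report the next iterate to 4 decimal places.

At (-3, -2, 1): F = (0.0000, 25.0000, 2.717760).
Jacobian J = [[0, 1, 1], [3·y, 3·x, 5], [2·cos(x), 0, 2·z + 2]].
At the point, J = [[0.0000, 1.0000, 1.0000], [-6.0000, -9.0000, 5.0000], [-1.979985, 0.0000, 4.0000]] (det J = -3.719790).
Solving J·Δ = −F gives Δ = (-16.6545, 8.9234, -8.9234).
Then the next iterate is (x, y, z)₁ = (-19.6545, 6.9234, -7.9234).

(-19.6545, 6.9234, -7.9234)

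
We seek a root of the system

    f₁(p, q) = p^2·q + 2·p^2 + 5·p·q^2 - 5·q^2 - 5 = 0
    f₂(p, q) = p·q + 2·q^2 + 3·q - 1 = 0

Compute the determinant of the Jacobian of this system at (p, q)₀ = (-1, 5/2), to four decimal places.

J = [[2·p·q + 4·p + 5·q^2, p^2 + 10·p·q - 10·q], [q, p + 4·q + 3]].
At the point, J = [[22.2500, -49.0000], [2.5000, 12.0000]].
det J = 389.5000.

389.5000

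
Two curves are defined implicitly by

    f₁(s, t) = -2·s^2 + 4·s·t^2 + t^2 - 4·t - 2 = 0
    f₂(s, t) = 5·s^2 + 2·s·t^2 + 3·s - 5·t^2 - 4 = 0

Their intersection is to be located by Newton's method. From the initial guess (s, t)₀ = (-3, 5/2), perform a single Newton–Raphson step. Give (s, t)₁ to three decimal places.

At (-3, 5/2): F = (-98.750, -36.750).
Jacobian J = [[-4·s + 4·t^2, 8·s·t + 2·t - 4], [10·s + 2·t^2 + 3, 4·s·t - 10·t]].
At the point, J = [[37.000, -59.000], [-14.500, -55.000]] (det J = -2890.500).
Solving J·Δ = −F gives Δ = (1.129, -0.966).
Then the next iterate is (s, t)₁ = (-1.871, 1.534).

(-1.871, 1.534)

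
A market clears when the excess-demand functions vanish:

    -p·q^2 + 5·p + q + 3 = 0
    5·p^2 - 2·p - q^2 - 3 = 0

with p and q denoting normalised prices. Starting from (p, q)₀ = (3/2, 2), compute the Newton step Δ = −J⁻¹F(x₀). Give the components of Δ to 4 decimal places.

(0.3238, 1.3648)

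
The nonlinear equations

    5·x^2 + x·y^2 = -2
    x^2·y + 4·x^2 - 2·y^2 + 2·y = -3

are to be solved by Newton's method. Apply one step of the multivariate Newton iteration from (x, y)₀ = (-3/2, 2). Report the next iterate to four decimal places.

(-0.7837, 1.8951)

At (-3/2, 2): F = (7.2500, 12.5000).
Jacobian J = [[10·x + y^2, 2·x·y], [2·x·y + 8·x, x^2 - 4·y + 2]].
At the point, J = [[-11.0000, -6.0000], [-18.0000, -3.7500]] (det J = -66.7500).
Solving J·Δ = −F gives Δ = (0.7163, -0.1049).
Then the next iterate is (x, y)₁ = (-0.7837, 1.8951).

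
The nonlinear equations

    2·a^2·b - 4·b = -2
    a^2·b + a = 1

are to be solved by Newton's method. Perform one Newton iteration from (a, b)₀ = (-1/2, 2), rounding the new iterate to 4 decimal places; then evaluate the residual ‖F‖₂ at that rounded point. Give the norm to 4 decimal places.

3.9053

At (-1/2, 2): F = (-5.0000, -1.0000).
Jacobian J = [[4·a·b, 2·a^2 - 4], [2·a·b + 1, a^2]].
At the point, J = [[-4.0000, -3.5000], [-1.0000, 0.2500]] (det J = -4.5000).
Solving J·Δ = −F gives Δ = (-1.0556, -0.2222).
Then the next iterate is (a, b)₁ = (-1.5556, 1.7778).
Re-evaluating at (-1.5556, 1.7778): F = (3.492966, 1.746483), so ‖F‖₂ = 3.9053.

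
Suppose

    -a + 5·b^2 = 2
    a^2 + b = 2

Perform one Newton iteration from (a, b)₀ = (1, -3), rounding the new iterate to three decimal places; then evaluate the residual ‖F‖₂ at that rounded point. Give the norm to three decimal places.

At (1, -3): F = (42.000, -4.000).
Jacobian J = [[-1, 10·b], [2·a, 1]].
At the point, J = [[-1.000, -30.000], [2.000, 1.000]] (det J = 59.000).
Solving J·Δ = −F gives Δ = (1.322, 1.356).
Then the next iterate is (a, b)₁ = (2.322, -1.644).
Re-evaluating at (2.322, -1.644): F = (9.19168, 1.74768), so ‖F‖₂ = 9.356.

9.356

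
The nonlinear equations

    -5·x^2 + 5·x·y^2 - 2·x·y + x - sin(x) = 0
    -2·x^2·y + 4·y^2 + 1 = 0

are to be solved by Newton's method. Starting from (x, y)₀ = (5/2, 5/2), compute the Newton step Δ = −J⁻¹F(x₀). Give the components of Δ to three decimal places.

At (5/2, 5/2): F = (36.27653, -5.250).
Jacobian J = [[-10·x + 5·y^2 - 2·y - cos(x) + 1, 10·x·y - 2·x], [-4·x·y, -2·x^2 + 8·y]].
At the point, J = [[3.05114, 57.500], [-25.000, 7.500]] (det J = 1460.38358).
Solving J·Δ = −F gives Δ = (-0.393, -0.610).

(-0.393, -0.610)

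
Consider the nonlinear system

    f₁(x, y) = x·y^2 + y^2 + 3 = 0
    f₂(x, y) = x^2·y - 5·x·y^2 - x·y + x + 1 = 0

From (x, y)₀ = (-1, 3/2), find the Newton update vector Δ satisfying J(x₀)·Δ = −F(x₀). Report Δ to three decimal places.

(-1.333, -1.995)

At (-1, 3/2): F = (3.000, 14.250).
Jacobian J = [[y^2, 2·x·y + 2·y], [2·x·y - 5·y^2 - y + 1, x^2 - 10·x·y - x]].
At the point, J = [[2.250, 0.000], [-14.750, 17.000]] (det J = 38.250).
Solving J·Δ = −F gives Δ = (-1.333, -1.995).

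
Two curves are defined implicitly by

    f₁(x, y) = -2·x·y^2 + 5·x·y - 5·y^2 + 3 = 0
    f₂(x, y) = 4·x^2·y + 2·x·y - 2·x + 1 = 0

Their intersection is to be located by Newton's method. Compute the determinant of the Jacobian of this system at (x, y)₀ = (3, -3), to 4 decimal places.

5094.0000

J = [[-2·y^2 + 5·y, -4·x·y + 5·x - 10·y], [8·x·y + 2·y - 2, 4·x^2 + 2·x]].
At the point, J = [[-33.0000, 81.0000], [-80.0000, 42.0000]].
det J = 5094.0000.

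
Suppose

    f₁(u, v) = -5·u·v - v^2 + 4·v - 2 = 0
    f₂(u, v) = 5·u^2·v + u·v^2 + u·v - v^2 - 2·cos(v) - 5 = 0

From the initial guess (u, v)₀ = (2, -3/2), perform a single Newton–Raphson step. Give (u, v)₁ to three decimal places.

(2.676, 1.774)

At (2, -3/2): F = (4.750, -35.89147).
Jacobian J = [[-5·v, -5·u - 2·v + 4], [10·u·v + v^2 + v, 5·u^2 + 2·u·v + u - 2·v + 2·sin(v)]].
At the point, J = [[7.500, -3.000], [-29.250, 17.00501]] (det J = 39.78758).
Solving J·Δ = −F gives Δ = (0.676, 3.274).
Then the next iterate is (u, v)₁ = (2.676, 1.774).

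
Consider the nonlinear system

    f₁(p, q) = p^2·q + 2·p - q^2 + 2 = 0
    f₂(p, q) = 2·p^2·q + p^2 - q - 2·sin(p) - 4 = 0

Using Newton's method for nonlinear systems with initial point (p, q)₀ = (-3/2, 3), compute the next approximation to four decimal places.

At (-3/2, 3): F = (-3.2500, 10.744990).
Jacobian J = [[2·p·q + 2, p^2 - 2·q], [4·p·q + 2·p - 2·cos(p), 2·p^2 - 1]].
At the point, J = [[-7.0000, -3.7500], [-21.141474, 3.5000]] (det J = -103.780529).
Solving J·Δ = −F gives Δ = (0.2787, -1.3868).
Then the next iterate is (p, q)₁ = (-1.2213, 1.6132).

(-1.2213, 1.6132)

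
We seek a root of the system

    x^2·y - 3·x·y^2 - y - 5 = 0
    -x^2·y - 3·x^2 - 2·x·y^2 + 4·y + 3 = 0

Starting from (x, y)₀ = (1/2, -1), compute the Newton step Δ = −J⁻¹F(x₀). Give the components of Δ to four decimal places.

(-1.9598, -0.9286)

At (1/2, -1): F = (-5.7500, -2.5000).
Jacobian J = [[2·x·y - 3·y^2, x^2 - 6·x·y - 1], [-2·x·y - 6·x - 2·y^2, -x^2 - 4·x·y + 4]].
At the point, J = [[-4.0000, 2.2500], [-4.0000, 5.7500]] (det J = -14.0000).
Solving J·Δ = −F gives Δ = (-1.9598, -0.9286).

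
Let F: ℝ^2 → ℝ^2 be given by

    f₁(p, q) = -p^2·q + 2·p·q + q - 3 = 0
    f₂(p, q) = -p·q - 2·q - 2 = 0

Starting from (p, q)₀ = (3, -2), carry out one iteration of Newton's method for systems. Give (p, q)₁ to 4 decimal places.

At (3, -2): F = (1.0000, 8.0000).
Jacobian J = [[-2·p·q + 2·q, -p^2 + 2·p + 1], [-q, -p - 2]].
At the point, J = [[8.0000, -2.0000], [2.0000, -5.0000]] (det J = -36.0000).
Solving J·Δ = −F gives Δ = (0.3056, 1.7222).
Then the next iterate is (p, q)₁ = (3.3056, -0.2778).

(3.3056, -0.2778)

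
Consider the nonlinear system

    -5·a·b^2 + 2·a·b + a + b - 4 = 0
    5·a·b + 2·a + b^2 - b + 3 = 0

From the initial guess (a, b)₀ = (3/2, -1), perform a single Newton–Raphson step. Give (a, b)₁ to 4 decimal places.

At (3/2, -1): F = (-14.0000, 0.5000).
Jacobian J = [[-5·b^2 + 2·b + 1, -10·a·b + 2·a + 1], [5·b + 2, 5·a + 2·b - 1]].
At the point, J = [[-6.0000, 19.0000], [-3.0000, 4.5000]] (det J = 30.0000).
Solving J·Δ = −F gives Δ = (2.4167, 1.5000).
Then the next iterate is (a, b)₁ = (3.9167, 0.5000).

(3.9167, 0.5000)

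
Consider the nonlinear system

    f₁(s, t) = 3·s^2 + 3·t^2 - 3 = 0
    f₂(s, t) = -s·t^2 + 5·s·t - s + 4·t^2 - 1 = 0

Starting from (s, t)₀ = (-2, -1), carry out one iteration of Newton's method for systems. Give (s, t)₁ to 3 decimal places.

At (-2, -1): F = (12.000, 17.000).
Jacobian J = [[6·s, 6·t], [-t^2 + 5·t - 1, -2·s·t + 5·s + 8·t]].
At the point, J = [[-12.000, -6.000], [-7.000, -22.000]] (det J = 222.000).
Solving J·Δ = −F gives Δ = (0.730, 0.541).
Then the next iterate is (s, t)₁ = (-1.270, -0.459).

(-1.270, -0.459)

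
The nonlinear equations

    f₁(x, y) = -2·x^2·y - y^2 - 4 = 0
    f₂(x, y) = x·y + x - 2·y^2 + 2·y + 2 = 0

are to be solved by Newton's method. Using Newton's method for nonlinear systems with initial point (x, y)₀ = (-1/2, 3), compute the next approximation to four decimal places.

(1.5068, 2.6216)

At (-1/2, 3): F = (-14.5000, -12.0000).
Jacobian J = [[-4·x·y, -2·x^2 - 2·y], [y + 1, x - 4·y + 2]].
At the point, J = [[6.0000, -6.5000], [4.0000, -10.5000]] (det J = -37.0000).
Solving J·Δ = −F gives Δ = (2.0068, -0.3784).
Then the next iterate is (x, y)₁ = (1.5068, 2.6216).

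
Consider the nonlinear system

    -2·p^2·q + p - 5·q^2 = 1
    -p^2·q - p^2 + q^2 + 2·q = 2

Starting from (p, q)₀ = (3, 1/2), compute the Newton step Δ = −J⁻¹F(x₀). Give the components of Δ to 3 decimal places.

(-1.572, -0.017)

At (3, 1/2): F = (-8.250, -14.250).
Jacobian J = [[-4·p·q + 1, -2·p^2 - 10·q], [-2·p·q - 2·p, -p^2 + 2·q + 2]].
At the point, J = [[-5.000, -23.000], [-9.000, -6.000]] (det J = -177.000).
Solving J·Δ = −F gives Δ = (-1.572, -0.017).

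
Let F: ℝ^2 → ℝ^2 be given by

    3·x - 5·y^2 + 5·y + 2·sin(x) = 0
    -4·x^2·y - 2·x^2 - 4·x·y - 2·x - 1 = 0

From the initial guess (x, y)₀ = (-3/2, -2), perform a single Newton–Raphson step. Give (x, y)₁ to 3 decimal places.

(-1.576, -0.531)

At (-3/2, -2): F = (-36.49499, 3.500).
Jacobian J = [[2·cos(x) + 3, -10·y + 5], [-8·x·y - 4·x - 4·y - 2, -4·x^2 - 4·x]].
At the point, J = [[3.14147, 25.000], [-12.000, -3.000]] (det J = 290.57558).
Solving J·Δ = −F gives Δ = (-0.076, 1.469).
Then the next iterate is (x, y)₁ = (-1.576, -0.531).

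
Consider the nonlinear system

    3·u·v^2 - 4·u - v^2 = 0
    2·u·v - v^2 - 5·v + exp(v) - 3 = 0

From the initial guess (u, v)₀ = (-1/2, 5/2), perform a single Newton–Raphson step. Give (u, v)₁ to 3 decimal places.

At (-1/2, 5/2): F = (-13.625, -12.06751).
Jacobian J = [[3·v^2 - 4, 6·u·v - 2·v], [2·v, 2·u - 2·v + exp(v) - 5]].
At the point, J = [[14.750, -12.500], [5.000, 1.18249]] (det J = 79.94179).
Solving J·Δ = −F gives Δ = (2.088, 1.374).
Then the next iterate is (u, v)₁ = (1.588, 3.874).

(1.588, 3.874)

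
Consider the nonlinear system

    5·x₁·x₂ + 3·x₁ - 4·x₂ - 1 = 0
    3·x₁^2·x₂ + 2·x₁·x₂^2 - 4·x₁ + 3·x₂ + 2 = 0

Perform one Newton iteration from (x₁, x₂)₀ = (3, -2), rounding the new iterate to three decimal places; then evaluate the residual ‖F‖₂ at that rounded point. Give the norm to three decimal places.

At (3, -2): F = (-14.000, -46.000).
Jacobian J = [[5·x₂ + 3, 5·x₁ - 4], [6·x₁·x₂ + 2·x₂^2 - 4, 3·x₁^2 + 4·x₁·x₂ + 3]].
At the point, J = [[-7.000, 11.000], [-32.000, 6.000]] (det J = 310.000).
Solving J·Δ = −F gives Δ = (-1.361, 0.406).
Then the next iterate is (x₁, x₂)₁ = (1.639, -1.594).
Re-evaluating at (1.639, -1.594): F = (-2.76983, -13.85513), so ‖F‖₂ = 14.129.

14.129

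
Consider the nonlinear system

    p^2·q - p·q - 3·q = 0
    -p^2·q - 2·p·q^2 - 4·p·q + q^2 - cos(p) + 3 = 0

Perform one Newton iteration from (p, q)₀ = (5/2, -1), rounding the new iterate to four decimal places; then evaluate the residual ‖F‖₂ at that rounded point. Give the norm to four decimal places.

22.7849

At (5/2, -1): F = (-0.7500, 16.051144).
Jacobian J = [[2·p·q - q, p^2 - p - 3], [-2·p·q - 2·q^2 - 4·q + sin(p), -p^2 - 4·p·q - 4·p + 2·q]].
At the point, J = [[-4.0000, 0.7500], [7.598472, -8.2500]] (det J = 27.301146).
Solving J·Δ = −F gives Δ = (0.2143, 2.1430).
Then the next iterate is (p, q)₁ = (2.7143, 1.1430).
Re-evaluating at (2.7143, 1.1430): F = (1.889521, -22.706395), so ‖F‖₂ = 22.7849.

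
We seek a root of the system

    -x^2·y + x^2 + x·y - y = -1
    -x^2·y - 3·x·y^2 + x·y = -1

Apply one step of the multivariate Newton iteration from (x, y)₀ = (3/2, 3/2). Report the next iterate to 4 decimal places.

(-0.0733, 1.8571)

At (3/2, 3/2): F = (0.6250, -10.2500).
Jacobian J = [[-2·x·y + 2·x + y, -x^2 + x - 1], [-2·x·y - 3·y^2 + y, -x^2 - 6·x·y + x]].
At the point, J = [[0.0000, -1.7500], [-9.7500, -14.2500]] (det J = -17.0625).
Solving J·Δ = −F gives Δ = (-1.5733, 0.3571).
Then the next iterate is (x, y)₁ = (-0.0733, 1.8571).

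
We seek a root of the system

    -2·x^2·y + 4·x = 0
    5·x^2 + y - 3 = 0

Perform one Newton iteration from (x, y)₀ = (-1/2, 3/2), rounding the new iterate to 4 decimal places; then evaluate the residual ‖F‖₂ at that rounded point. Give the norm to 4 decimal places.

At (-1/2, 3/2): F = (-2.7500, -0.2500).
Jacobian J = [[-4·x·y + 4, -2·x^2], [10·x, 1]].
At the point, J = [[7.0000, -0.5000], [-5.0000, 1.0000]] (det J = 4.5000).
Solving J·Δ = −F gives Δ = (0.6389, 3.4444).
Then the next iterate is (x, y)₁ = (0.1389, 4.9444).
Re-evaluating at (0.1389, 4.9444): F = (0.364813, 2.040866), so ‖F‖₂ = 2.0732.

2.0732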